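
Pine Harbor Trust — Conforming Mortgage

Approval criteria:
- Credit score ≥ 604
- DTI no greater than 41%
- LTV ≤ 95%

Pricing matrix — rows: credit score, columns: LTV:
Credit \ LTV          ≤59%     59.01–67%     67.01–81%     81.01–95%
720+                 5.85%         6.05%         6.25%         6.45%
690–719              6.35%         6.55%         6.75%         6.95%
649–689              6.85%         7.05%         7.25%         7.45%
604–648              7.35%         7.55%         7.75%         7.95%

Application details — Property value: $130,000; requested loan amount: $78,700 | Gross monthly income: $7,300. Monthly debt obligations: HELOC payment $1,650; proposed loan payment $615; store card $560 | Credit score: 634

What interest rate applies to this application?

Credit score 634 ≥ 604; Total monthly debts = (1,650 + 615 + 560) = 2,825. DTI = 2,825/7,300 = 38.7% ≤ 41%
LTV: 78,700 ÷ 130,000 = 60.5%, within 95% cap
Score 634 is in the 604–648 band; LTV 60.5% is in the 59.01–67% band → 7.55%.

7.55%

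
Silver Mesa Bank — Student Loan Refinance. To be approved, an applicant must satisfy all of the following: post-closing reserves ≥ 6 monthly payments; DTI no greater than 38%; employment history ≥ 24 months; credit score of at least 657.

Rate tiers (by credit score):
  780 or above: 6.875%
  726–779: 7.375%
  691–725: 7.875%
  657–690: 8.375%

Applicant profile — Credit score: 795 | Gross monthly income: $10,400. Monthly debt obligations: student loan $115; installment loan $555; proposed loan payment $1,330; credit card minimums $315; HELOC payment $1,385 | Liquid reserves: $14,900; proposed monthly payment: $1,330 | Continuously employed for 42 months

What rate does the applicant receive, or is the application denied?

Approved at 6.875%

Credit score 795 ≥ 657 (meets minimum)
Employment 42 ≥ 24 months
Total monthly debts = (115 + 555 + 1,330 + 315 + 1,385) = 3,700. DTI: 3,700 ÷ 10,400 = 35.6%, within the 38% cap
Reserves = 14,900/1,330 = 11.2 months ≥ 6
All requirements met. Score 795 falls in the 780 or above tier → 6.875%.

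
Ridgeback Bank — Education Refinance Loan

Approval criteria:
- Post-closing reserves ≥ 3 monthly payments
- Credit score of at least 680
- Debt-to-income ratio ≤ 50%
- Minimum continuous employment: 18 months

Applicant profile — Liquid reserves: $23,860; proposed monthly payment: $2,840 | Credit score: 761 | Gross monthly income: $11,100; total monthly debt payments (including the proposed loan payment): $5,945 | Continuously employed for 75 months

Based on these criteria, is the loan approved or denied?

Denied

Reserves = 23,860/2,840 = 8.4 months ≥ 3
Credit score 761 ≥ 680 (meets)
Debt-to-income = 5,945/11,100 = 53.6% — over 50% limit
Employment 75 ≥ 18 months
Fails on DTI.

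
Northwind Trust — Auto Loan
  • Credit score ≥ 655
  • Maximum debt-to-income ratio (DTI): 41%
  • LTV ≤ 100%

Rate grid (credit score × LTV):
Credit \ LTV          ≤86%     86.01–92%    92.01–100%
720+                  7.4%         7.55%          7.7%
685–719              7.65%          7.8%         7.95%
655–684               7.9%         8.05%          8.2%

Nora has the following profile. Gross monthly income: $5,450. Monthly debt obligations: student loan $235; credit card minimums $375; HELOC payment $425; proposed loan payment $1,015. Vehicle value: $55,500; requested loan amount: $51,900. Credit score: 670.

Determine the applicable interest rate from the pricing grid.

8.2%

Credit score 670 ≥ 655; Total monthly debts = (235 + 375 + 425 + 1,015) = 2,050. DTI: 2,050 ÷ 5,450 = 37.6%, within the 41% cap
LTV = 51,900/55,500 = 93.5% ≤ 100%
Score 670 is in the 655–684 band; LTV 93.5% is in the 92.01–100% band → 8.2%.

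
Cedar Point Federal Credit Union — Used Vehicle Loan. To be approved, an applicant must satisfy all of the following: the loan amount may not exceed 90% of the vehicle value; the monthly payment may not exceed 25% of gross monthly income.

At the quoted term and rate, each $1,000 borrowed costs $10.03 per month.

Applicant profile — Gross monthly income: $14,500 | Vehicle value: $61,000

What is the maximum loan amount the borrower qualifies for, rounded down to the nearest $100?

$54,900

Payment cap: 25% × $14,500 = $3,625/month.
At $10.03 per $1,000, that supports 3,625/10.03 × 1,000 ≈ $361,415 → $361,400.
LTV cap: 90% × $61,000 = $54,900 → $54,900.
Binding constraint: loan-to-value.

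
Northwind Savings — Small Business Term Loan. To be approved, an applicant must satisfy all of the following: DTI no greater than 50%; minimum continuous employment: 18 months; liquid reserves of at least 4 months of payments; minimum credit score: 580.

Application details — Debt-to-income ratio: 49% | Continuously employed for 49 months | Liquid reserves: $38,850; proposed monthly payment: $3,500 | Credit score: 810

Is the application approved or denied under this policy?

Approved

DTI 49% is within the 50% limit
Employment 49 ≥ 18 months
Liquid reserves cover 38,850/3,500 = 11.1 months — ≥ 4 required
Credit score 810 ≥ 580 (meets)
All criteria satisfied.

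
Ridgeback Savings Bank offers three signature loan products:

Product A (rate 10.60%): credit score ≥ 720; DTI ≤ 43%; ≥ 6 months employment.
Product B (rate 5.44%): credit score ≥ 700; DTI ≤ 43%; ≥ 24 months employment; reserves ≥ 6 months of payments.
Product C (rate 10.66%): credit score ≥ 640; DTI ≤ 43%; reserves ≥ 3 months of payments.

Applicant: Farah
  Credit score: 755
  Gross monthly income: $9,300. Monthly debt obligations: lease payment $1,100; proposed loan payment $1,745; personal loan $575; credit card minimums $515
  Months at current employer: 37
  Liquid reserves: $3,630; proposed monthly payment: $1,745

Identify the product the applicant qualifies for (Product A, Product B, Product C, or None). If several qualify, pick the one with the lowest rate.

Total debts = (1,100 + 1,745 + 575 + 515) = 3,935; DTI = 3,935/9,300 = 42.3%.
Reserves = 3,630/1,745 = 2.1 months.
Product A: score 755 ≥ 720; DTI 42.3% ≤ 43%; employment 37 ≥ 6 mo → qualifies.
Product B: score 755 ≥ 700; DTI 42.3% ≤ 43%; employment 37 ≥ 24 mo; reserves 2.1 < 6 mo → does not qualify.
Product C: score 755 ≥ 640; DTI 42.3% ≤ 43%; reserves 2.1 < 3 mo → does not qualify.

Product A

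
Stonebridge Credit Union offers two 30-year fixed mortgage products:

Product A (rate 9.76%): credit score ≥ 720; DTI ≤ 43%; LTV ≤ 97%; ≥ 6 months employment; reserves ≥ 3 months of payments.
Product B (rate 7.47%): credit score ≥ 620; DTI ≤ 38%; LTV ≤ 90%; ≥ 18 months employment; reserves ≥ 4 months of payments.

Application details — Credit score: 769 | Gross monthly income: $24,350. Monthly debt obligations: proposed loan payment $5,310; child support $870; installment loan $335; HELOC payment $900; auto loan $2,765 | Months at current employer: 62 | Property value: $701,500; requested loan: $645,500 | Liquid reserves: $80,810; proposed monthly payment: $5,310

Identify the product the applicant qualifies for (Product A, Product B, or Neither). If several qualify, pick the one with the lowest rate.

Product A

Total debts = (5,310 + 870 + 335 + 900 + 2,765) = 10,180; DTI = 10,180/24,350 = 41.8%.
LTV = 645,500/701,500 = 92%.
Reserves = 80,810/5,310 = 15.2 months.
Product A: score 769 ≥ 720; DTI 41.8% ≤ 43%; LTV 92% ≤ 97%; employment 62 ≥ 6 mo; reserves 15.2 ≥ 3 mo → qualifies.
Product B: score 769 ≥ 620; DTI 41.8% > 38%; LTV 92% > 90%; employment 62 ≥ 18 mo; reserves 15.2 ≥ 4 mo → does not qualify.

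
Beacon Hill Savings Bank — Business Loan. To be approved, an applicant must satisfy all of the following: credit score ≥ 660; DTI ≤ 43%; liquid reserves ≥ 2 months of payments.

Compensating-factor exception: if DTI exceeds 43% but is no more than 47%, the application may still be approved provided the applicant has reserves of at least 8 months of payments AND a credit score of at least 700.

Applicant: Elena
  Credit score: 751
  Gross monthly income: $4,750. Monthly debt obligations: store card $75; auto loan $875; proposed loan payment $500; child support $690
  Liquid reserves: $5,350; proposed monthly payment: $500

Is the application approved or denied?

Credit score 751 ≥ 660 (meets base)
Total debts = (75 + 875 + 500 + 690) = 2,140. DTI: 2,140 ÷ 4,750 = 45.1%, over the 43% base limit.
Reserves = 5,350/500 = 10.7 months ≥ 2
DTI 45.1% is within the 43%–47% exception band; checking compensating factors.
Override check — reserves: 10.7 mo (ok); score: 751 (ok).
Both override conditions satisfied; DTI exception granted.

Approved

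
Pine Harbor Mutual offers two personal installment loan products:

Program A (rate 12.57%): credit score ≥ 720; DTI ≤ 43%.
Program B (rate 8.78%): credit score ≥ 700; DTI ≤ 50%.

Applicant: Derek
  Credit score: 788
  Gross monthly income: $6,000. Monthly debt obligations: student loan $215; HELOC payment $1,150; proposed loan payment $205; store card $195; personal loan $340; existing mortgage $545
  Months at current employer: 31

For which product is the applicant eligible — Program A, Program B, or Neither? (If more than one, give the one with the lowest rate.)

Program B

Total debts = (215 + 1,150 + 205 + 195 + 340 + 545) = 2,650; DTI = 2,650/6,000 = 44.2%.
Program A: score 788 ≥ 720; DTI 44.2% > 43% → does not qualify.
Program B: score 788 ≥ 700; DTI 44.2% ≤ 50% → qualifies.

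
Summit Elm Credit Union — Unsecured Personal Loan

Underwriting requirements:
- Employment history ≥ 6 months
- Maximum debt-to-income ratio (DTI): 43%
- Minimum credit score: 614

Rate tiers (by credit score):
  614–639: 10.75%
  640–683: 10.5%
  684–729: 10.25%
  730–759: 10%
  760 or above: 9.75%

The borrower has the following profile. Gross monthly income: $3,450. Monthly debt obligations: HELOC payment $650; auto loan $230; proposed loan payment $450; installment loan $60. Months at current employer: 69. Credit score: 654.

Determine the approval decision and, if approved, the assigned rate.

Credit score 654 ≥ 614 (meets minimum)
Total monthly debts = (650 + 230 + 450 + 60) = 1,390. DTI = 1,390/3,450 = 40.3% ≤ 43%
Employment 69 ≥ 6 months
All requirements met. Score 654 falls in the 640–683 tier → 10.5%.

Approved at 10.5%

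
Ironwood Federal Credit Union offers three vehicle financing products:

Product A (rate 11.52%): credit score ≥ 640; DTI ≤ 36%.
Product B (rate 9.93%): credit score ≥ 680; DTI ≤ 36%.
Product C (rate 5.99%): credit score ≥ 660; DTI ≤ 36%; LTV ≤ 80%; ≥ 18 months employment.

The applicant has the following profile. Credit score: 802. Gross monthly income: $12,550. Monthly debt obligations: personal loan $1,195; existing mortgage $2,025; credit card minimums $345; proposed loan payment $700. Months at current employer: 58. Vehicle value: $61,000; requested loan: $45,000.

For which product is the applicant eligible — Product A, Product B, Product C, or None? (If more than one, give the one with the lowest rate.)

Total debts = (1,195 + 2,025 + 345 + 700) = 4,265; DTI = 4,265/12,550 = 34%.
LTV = 45,000/61,000 = 73.8%.
Product A: score 802 ≥ 640; DTI 34% ≤ 36% → qualifies.
Product B: score 802 ≥ 680; DTI 34% ≤ 36% → qualifies.
Product C: score 802 ≥ 660; DTI 34% ≤ 36%; LTV 73.8% ≤ 80%; employment 58 ≥ 18 mo → qualifies.
Qualifying: Product A, Product B, Product C. Lowest rate is 5.99% → Product C.

Product C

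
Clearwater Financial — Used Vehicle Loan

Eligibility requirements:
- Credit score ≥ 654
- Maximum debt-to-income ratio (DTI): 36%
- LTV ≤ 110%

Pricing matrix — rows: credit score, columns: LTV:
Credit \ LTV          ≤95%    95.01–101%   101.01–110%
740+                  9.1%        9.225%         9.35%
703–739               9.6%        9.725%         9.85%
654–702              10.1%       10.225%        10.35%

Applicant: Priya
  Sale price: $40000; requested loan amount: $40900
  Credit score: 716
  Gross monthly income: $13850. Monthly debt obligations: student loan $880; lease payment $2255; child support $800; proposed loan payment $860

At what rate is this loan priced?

9.85%

Credit score 716 ≥ 654; Total monthly debts = (880 + 2,255 + 800 + 860) = 4,795. Debt-to-income = 4,795/13,850 = 34.6% — meets 36% limit
LTV = 40,900/40,000 = 102.2% ≤ 110%
Credit 716 → row 703–739; LTV 102.2% → column 101.01–110%. Grid cell → 9.85%.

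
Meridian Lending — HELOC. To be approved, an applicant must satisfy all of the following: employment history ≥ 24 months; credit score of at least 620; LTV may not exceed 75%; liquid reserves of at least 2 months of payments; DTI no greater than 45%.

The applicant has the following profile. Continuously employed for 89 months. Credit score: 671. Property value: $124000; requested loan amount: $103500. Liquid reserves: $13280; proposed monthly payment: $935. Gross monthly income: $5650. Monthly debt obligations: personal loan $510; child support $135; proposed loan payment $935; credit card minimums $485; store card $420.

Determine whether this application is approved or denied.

Employment 89 ≥ 24 months
Credit score 671 ≥ 620 (meets)
LTV = 103,500/124,000 = 83.5% > 75%
Reserves = 13,280/935 = 14.2 months ≥ 2
Total monthly debts = (510 + 135 + 935 + 485 + 420) = 2,485. DTI = 2,485/5,650 = 44% ≤ 45%
Fails on LTV.

Denied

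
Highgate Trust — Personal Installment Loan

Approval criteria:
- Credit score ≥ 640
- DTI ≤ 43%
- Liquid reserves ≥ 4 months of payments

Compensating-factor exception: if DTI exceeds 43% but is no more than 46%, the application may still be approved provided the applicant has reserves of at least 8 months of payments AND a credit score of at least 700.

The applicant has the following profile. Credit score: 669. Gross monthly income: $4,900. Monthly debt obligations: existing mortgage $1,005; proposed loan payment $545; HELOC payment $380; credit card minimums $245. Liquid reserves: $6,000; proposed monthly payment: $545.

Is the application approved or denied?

Denied

Credit score 669 ≥ 640 (meets base)
Total debts = (1,005 + 545 + 380 + 245) = 2,175. DTI: 2,175 ÷ 4,900 = 44.4%, over the 43% base limit.
Liquid reserves cover 6,000/545 = 11.0 months — ≥ 4 required
44.4% falls in the override range (43%–46%), so the compensating-factor test applies.
Override check — reserves: 11.0 mo (ok); score: 669 (below 700).
Compensating-factor requirement not fully met.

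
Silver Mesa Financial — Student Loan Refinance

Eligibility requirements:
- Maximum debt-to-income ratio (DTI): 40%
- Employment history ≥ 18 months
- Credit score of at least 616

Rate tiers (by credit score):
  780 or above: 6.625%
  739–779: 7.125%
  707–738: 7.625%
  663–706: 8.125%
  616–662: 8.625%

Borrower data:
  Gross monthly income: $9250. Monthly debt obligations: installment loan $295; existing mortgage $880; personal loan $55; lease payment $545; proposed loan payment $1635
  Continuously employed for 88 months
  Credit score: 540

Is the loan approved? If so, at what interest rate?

Credit score 540 < 616 (below minimum)
Total monthly debts = (295 + 880 + 55 + 545 + 1,635) = 3,410. DTI: 3,410 ÷ 9,250 = 36.9%, within the 40% cap
Employment 88 ≥ 18 months
Not all requirements met → denied.

Denied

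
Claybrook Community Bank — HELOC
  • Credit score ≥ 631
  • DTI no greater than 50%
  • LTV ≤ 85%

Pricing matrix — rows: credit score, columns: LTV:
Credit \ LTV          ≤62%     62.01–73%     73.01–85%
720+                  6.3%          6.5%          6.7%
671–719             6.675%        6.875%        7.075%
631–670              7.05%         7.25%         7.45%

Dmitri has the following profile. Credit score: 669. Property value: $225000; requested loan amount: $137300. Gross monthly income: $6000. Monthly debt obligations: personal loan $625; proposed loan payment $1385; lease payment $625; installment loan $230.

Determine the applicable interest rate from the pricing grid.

7.05%

Credit score 669 ≥ 631; Total monthly debts = (625 + 1,385 + 625 + 230) = 2,865. Debt-to-income = 2,865/6,000 = 47.8% — meets 50% limit
LTV = 137,300/225,000 = 61% ≤ 85%
Score 669 is in the 631–670 band; LTV 61% is in the ≤62% band → 7.05%.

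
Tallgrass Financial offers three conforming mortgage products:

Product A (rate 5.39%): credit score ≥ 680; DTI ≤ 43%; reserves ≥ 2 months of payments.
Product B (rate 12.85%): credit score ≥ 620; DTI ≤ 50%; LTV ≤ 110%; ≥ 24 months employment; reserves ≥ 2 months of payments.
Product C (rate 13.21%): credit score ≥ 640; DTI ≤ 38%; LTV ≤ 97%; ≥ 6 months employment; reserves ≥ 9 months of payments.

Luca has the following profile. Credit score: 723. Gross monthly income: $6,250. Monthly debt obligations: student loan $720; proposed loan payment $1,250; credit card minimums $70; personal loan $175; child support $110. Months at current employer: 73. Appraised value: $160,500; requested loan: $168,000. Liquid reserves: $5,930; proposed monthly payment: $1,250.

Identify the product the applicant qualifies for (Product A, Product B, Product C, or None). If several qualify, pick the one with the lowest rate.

Total debts = (720 + 1,250 + 70 + 175 + 110) = 2,325; DTI = 2,325/6,250 = 37.2%.
LTV = 168,000/160,500 = 104.7%.
Reserves = 5,930/1,250 = 4.7 months.
Product A: score 723 ≥ 680; DTI 37.2% ≤ 43%; reserves 4.7 ≥ 2 mo → qualifies.
Product B: score 723 ≥ 620; DTI 37.2% ≤ 50%; LTV 104.7% ≤ 110%; employment 73 ≥ 24 mo; reserves 4.7 ≥ 2 mo → qualifies.
Product C: score 723 ≥ 640; DTI 37.2% ≤ 38%; LTV 104.7% > 97%; employment 73 ≥ 6 mo; reserves 4.7 < 9 mo → does not qualify.
Qualifying: Product A, Product B. Lowest rate is 5.39% → Product A.

Product A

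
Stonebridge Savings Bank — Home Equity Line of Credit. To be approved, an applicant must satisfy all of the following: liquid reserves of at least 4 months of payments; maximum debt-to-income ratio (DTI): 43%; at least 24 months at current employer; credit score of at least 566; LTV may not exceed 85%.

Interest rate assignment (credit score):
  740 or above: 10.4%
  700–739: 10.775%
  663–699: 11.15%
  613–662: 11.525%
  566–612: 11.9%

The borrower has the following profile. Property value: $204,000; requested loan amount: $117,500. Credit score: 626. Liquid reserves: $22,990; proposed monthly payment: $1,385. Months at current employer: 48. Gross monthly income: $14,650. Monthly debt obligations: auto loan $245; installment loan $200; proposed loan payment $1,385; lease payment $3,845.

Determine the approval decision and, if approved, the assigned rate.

Approved at 11.525%

Credit score 626 ≥ 566 (meets minimum)
Total monthly debts = (245 + 200 + 1,385 + 3,845) = 5,675. Debt-to-income = 5,675/14,650 = 38.7% — meets 43% limit
LTV: 117,500 ÷ 204,000 = 57.6%, within 85% cap
Reserves = 22,990/1,385 = 16.6 months ≥ 4
Employment 48 ≥ 24 months
All requirements met. Score 626 falls in the 613–662 tier → 11.525%.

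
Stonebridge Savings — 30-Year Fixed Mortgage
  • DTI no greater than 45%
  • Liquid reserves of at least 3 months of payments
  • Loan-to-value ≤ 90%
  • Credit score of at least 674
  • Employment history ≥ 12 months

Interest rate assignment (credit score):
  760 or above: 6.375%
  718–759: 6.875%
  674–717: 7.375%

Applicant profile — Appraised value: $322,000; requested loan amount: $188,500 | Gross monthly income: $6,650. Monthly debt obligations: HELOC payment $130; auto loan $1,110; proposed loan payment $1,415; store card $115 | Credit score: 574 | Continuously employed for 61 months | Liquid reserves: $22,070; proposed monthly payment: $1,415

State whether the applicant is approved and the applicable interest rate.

Denied

Credit score 574 < 674 (below minimum)
Total monthly debts = (130 + 1,110 + 1,415 + 115) = 2,770. DTI: 2,770 ÷ 6,650 = 41.7%, within the 45% cap
Reserves: 22,070 ÷ 1,415 = 15.6 months (meets 3-month minimum)
Employment 61 ≥ 12 months
Loan-to-value = 188,500/322,000 = 58.5% — pass (90% max)
Not all requirements met → denied.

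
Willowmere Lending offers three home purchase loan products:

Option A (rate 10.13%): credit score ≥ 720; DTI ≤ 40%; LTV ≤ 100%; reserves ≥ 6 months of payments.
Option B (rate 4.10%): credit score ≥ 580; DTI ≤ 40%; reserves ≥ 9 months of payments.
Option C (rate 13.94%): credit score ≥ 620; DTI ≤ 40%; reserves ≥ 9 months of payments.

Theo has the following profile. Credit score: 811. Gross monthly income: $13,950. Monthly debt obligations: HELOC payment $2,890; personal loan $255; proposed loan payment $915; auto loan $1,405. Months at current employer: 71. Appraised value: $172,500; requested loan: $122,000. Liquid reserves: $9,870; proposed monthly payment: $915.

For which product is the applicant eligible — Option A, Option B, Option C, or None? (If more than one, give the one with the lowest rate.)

Total debts = (2,890 + 255 + 915 + 1,405) = 5,465; DTI = 5,465/13,950 = 39.2%.
LTV = 122,000/172,500 = 70.7%.
Reserves = 9,870/915 = 10.8 months.
Option A: score 811 ≥ 720; DTI 39.2% ≤ 40%; LTV 70.7% ≤ 100%; reserves 10.8 ≥ 6 mo → qualifies.
Option B: score 811 ≥ 580; DTI 39.2% ≤ 40%; reserves 10.8 ≥ 9 mo → qualifies.
Option C: score 811 ≥ 620; DTI 39.2% ≤ 40%; reserves 10.8 ≥ 9 mo → qualifies.
Qualifying: Option A, Option B, Option C. Lowest rate is 4.10% → Option B.

Option B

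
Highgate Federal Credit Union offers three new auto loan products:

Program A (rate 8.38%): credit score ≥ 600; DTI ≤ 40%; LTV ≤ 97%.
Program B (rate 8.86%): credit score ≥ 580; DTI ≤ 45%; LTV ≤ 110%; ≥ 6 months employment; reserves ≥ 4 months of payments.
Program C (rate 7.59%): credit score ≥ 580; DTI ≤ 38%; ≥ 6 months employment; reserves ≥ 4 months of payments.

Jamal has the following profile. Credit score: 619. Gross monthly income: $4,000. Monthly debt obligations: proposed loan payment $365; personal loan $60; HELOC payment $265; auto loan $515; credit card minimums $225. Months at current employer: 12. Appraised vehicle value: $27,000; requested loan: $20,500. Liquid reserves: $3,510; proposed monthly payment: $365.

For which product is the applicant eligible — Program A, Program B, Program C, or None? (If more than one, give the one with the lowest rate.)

Program C

Total debts = (365 + 60 + 265 + 515 + 225) = 1,430; DTI = 1,430/4,000 = 35.8%.
LTV = 20,500/27,000 = 75.9%.
Reserves = 3,510/365 = 9.6 months.
Program A: score 619 ≥ 600; DTI 35.8% ≤ 40%; LTV 75.9% ≤ 97% → qualifies.
Program B: score 619 ≥ 580; DTI 35.8% ≤ 45%; LTV 75.9% ≤ 110%; employment 12 ≥ 6 mo; reserves 9.6 ≥ 4 mo → qualifies.
Program C: score 619 ≥ 580; DTI 35.8% ≤ 38%; employment 12 ≥ 6 mo; reserves 9.6 ≥ 4 mo → qualifies.
Qualifying: Program A, Program B, Program C. Lowest rate is 7.59% → Program C.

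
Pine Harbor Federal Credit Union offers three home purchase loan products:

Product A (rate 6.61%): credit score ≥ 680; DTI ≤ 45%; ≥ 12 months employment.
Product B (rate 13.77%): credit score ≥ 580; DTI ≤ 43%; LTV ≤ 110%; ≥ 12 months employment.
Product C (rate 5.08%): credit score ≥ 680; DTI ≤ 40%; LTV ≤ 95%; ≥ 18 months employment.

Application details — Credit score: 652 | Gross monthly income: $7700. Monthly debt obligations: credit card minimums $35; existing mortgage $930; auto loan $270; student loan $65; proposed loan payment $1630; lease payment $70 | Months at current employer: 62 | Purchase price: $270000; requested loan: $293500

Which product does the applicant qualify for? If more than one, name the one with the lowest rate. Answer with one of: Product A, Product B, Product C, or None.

Product B

Total debts = (35 + 930 + 270 + 65 + 1,630 + 70) = 3,000; DTI = 3,000/7,700 = 39%.
LTV = 293,500/270,000 = 108.7%.
Product A: score 652 < 680; DTI 39% ≤ 45%; employment 62 ≥ 12 mo → does not qualify.
Product B: score 652 ≥ 580; DTI 39% ≤ 43%; LTV 108.7% ≤ 110%; employment 62 ≥ 12 mo → qualifies.
Product C: score 652 < 680; DTI 39% ≤ 40%; LTV 108.7% > 95%; employment 62 ≥ 18 mo → does not qualify.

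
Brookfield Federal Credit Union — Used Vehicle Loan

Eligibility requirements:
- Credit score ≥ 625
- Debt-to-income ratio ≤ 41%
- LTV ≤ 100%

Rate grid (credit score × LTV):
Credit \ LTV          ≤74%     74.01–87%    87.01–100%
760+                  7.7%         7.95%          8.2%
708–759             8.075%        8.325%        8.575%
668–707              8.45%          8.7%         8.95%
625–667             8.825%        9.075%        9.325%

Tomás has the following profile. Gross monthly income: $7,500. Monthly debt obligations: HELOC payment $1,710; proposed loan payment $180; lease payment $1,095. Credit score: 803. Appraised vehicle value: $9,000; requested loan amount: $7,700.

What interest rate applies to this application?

Credit score 803 ≥ 625; Total monthly debts = (1,710 + 180 + 1,095) = 2,985. Debt-to-income = 2,985/7,500 = 39.8% — meets 41% limit
Loan-to-value = 7,700/9,000 = 85.6% — pass (100% max)
Score 803 is in the 760+ band; LTV 85.6% is in the 74.01–87% band → 7.95%.

7.95%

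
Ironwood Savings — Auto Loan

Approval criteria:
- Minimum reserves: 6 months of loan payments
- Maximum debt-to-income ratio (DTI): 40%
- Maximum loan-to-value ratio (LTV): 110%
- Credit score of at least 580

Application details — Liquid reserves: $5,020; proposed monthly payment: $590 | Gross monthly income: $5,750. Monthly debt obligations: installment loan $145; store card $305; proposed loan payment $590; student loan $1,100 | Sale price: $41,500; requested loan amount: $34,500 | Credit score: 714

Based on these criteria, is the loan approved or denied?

Reserves: 5,020 ÷ 590 = 8.5 months (meets 6-month minimum)
Total monthly debts = (145 + 305 + 590 + 1,100) = 2,140. Debt-to-income = 2,140/5,750 = 37.2% — meets 40% limit
LTV = 34,500/41,500 = 83.1% ≤ 110%
Credit score 714 ≥ 580 (meets)
All criteria satisfied.

Approved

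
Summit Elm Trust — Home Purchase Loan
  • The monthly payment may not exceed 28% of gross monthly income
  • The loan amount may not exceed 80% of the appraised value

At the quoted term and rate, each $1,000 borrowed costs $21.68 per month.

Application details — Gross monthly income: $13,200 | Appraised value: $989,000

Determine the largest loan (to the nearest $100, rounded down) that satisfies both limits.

Payment cap: 28% × $13,200 = $3,696/month.
At $21.68 per $1,000, that supports 3,696/21.68 × 1,000 ≈ $170,479 → $170,400.
LTV cap: 80% × $989,000 = $791,200 → $791,200.
Binding constraint: payment-to-income.

$170,400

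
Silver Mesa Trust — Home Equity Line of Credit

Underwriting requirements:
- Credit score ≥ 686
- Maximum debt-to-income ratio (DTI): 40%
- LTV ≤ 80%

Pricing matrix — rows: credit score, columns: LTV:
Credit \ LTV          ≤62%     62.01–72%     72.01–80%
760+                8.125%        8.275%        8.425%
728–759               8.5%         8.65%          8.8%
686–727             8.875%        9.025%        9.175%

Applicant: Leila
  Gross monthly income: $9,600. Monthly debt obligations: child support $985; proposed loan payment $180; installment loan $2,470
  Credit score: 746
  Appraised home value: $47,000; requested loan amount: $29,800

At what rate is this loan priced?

8.65%

Credit score 746 ≥ 686; Total monthly debts = (985 + 180 + 2,470) = 3,635. DTI = 3,635/9,600 = 37.9% ≤ 40%
LTV = 29,800/47,000 = 63.4% ≤ 80%
Credit 746 → row 728–759; LTV 63.4% → column 62.01–72%. Grid cell → 8.65%.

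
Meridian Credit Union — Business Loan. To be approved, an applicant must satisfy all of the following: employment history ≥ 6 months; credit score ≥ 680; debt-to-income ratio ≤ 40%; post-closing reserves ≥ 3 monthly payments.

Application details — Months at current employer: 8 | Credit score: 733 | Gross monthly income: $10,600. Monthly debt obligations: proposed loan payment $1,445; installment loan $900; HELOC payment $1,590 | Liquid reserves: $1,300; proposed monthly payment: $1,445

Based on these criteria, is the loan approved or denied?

Employment 8 ≥ 6 months
Credit score 733 ≥ 680 (meets)
Total monthly debts = (1,445 + 900 + 1,590) = 3,935. Debt-to-income = 3,935/10,600 = 37.1% — meets 40% limit
Liquid reserves cover 1,300/1,445 = 0.9 months — < 3 required
Fails on reserves.

Denied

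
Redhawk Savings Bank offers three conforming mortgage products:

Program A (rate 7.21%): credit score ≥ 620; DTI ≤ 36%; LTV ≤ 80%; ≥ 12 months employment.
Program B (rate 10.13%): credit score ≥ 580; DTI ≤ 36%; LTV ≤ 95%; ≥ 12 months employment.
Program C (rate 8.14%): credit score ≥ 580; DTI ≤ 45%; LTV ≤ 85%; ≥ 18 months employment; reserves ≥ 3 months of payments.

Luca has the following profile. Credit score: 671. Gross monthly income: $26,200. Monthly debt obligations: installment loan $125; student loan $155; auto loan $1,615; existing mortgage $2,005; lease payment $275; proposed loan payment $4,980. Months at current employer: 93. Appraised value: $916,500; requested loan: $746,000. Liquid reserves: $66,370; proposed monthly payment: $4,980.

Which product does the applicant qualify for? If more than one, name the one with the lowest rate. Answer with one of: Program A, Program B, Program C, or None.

Program C

Total debts = (125 + 155 + 1,615 + 2,005 + 275 + 4,980) = 9,155; DTI = 9,155/26,200 = 34.9%.
LTV = 746,000/916,500 = 81.4%.
Reserves = 66,370/4,980 = 13.3 months.
Program A: score 671 ≥ 620; DTI 34.9% ≤ 36%; LTV 81.4% > 80%; employment 93 ≥ 12 mo → does not qualify.
Program B: score 671 ≥ 580; DTI 34.9% ≤ 36%; LTV 81.4% ≤ 95%; employment 93 ≥ 12 mo → qualifies.
Program C: score 671 ≥ 580; DTI 34.9% ≤ 45%; LTV 81.4% ≤ 85%; employment 93 ≥ 18 mo; reserves 13.3 ≥ 3 mo → qualifies.
Qualifying: Program B, Program C. Lowest rate is 8.14% → Program C.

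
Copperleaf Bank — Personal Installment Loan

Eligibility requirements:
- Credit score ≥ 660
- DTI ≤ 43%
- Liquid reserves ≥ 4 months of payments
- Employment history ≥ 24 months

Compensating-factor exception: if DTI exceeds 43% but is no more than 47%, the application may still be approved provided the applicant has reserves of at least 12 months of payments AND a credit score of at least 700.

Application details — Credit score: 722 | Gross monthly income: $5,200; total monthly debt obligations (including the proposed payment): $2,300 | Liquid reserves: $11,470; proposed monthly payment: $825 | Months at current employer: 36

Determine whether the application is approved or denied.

Credit score 722 ≥ 660 (meets base)
DTI: 2,300 ÷ 5,200 = 44.2%, over the 43% base limit.
Liquid reserves cover 11,470/825 = 13.9 months — ≥ 4 required
Employment 36 ≥ 24 months
44.2% falls in the override range (43%–47%), so the compensating-factor test applies.
Override check — reserves: 13.9 mo (ok); score: 722 (ok).
Both compensating conditions met → exception applies.

Approved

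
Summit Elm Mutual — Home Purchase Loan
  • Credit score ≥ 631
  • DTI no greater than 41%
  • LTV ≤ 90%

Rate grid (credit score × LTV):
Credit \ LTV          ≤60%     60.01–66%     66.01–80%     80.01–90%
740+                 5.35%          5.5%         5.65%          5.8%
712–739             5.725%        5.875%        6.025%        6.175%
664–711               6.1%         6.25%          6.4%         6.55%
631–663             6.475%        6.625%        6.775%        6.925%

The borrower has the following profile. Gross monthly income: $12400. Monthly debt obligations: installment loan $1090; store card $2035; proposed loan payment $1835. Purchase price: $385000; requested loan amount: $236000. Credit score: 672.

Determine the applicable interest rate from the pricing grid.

Credit score 672 ≥ 631; Total monthly debts = (1,090 + 2,035 + 1,835) = 4,960. DTI: 4,960 ÷ 12,400 = 40%, within the 41% cap
LTV: 236,000 ÷ 385,000 = 61.3%, within 90% cap
Score 672 is in the 664–711 band; LTV 61.3% is in the 60.01–66% band → 6.25%.

6.25%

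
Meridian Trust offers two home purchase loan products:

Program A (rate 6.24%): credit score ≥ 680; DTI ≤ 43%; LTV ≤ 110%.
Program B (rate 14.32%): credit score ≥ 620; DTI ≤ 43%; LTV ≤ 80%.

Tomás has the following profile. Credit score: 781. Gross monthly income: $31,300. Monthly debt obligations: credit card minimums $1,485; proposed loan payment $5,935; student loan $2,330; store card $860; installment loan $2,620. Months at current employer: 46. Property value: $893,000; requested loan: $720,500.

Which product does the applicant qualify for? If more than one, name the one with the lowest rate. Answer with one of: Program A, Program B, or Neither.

Program A

Total debts = (1,485 + 5,935 + 2,330 + 860 + 2,620) = 13,230; DTI = 13,230/31,300 = 42.3%.
LTV = 720,500/893,000 = 80.7%.
Program A: score 781 ≥ 680; DTI 42.3% ≤ 43%; LTV 80.7% ≤ 110% → qualifies.
Program B: score 781 ≥ 620; DTI 42.3% ≤ 43%; LTV 80.7% > 80% → does not qualify.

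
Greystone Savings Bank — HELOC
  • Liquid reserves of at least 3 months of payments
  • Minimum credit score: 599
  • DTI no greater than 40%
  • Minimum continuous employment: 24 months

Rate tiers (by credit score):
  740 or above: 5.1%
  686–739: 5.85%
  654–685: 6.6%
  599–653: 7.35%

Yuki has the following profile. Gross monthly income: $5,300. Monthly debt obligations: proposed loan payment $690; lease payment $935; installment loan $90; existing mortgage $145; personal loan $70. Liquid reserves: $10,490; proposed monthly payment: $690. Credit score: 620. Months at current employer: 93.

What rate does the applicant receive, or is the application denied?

Credit score 620 ≥ 599 (meets minimum)
Reserves = 10,490/690 = 15.2 months ≥ 3
Employment 93 ≥ 24 months
Total monthly debts = (690 + 935 + 90 + 145 + 70) = 1,930. DTI: 1,930 ÷ 5,300 = 36.4%, within the 40% cap
All requirements met. Score 620 falls in the 599–653 tier → 7.35%.

Approved at 7.35%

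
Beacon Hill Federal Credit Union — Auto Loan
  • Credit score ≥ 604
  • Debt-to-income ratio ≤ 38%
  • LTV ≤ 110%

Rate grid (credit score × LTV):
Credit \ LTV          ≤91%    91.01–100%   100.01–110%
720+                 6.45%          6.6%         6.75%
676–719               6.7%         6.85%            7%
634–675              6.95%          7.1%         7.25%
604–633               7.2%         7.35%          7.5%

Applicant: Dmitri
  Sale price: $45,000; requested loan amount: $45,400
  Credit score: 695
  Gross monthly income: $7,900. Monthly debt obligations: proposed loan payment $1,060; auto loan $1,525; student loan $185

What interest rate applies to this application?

Credit score 695 ≥ 604; Total monthly debts = (1,060 + 1,525 + 185) = 2,770. DTI: 2,770 ÷ 7,900 = 35.1%, within the 38% cap
LTV: 45,400 ÷ 45,000 = 100.9%, within 110% cap
Credit 695 → row 676–719; LTV 100.9% → column 100.01–110%. Grid cell → 7%.

7%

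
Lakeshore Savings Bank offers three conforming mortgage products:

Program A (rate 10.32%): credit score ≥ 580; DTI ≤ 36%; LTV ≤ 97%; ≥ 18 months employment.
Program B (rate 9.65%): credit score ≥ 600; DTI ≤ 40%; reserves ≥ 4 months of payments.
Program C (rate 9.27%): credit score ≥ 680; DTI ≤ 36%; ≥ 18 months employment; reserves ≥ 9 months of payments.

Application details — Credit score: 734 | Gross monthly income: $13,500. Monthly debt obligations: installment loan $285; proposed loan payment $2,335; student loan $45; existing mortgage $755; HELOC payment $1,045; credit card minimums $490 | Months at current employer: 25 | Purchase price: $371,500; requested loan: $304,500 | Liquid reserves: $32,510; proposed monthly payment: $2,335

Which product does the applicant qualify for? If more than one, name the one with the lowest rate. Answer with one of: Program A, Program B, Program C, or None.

Program B

Total debts = (285 + 2,335 + 45 + 755 + 1,045 + 490) = 4,955; DTI = 4,955/13,500 = 36.7%.
LTV = 304,500/371,500 = 82%.
Reserves = 32,510/2,335 = 13.9 months.
Program A: score 734 ≥ 580; DTI 36.7% > 36%; LTV 82% ≤ 97%; employment 25 ≥ 18 mo → does not qualify.
Program B: score 734 ≥ 600; DTI 36.7% ≤ 40%; reserves 13.9 ≥ 4 mo → qualifies.
Program C: score 734 ≥ 680; DTI 36.7% > 36%; employment 25 ≥ 18 mo; reserves 13.9 ≥ 9 mo → does not qualify.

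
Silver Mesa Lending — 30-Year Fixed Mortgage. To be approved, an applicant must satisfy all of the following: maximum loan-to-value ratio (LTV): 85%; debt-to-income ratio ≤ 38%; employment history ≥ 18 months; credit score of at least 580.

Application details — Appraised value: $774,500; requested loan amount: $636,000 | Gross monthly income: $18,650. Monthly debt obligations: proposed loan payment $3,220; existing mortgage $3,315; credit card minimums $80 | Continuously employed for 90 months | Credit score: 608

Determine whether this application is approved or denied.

Approved

Loan-to-value = 636,000/774,500 = 82.1% — pass (85% max)
Total monthly debts = (3,220 + 3,315 + 80) = 6,615. DTI: 6,615 ÷ 18,650 = 35.5%, within the 38% cap
Employment 90 ≥ 18 months
Credit score 608 ≥ 580 (meets)
All criteria satisfied.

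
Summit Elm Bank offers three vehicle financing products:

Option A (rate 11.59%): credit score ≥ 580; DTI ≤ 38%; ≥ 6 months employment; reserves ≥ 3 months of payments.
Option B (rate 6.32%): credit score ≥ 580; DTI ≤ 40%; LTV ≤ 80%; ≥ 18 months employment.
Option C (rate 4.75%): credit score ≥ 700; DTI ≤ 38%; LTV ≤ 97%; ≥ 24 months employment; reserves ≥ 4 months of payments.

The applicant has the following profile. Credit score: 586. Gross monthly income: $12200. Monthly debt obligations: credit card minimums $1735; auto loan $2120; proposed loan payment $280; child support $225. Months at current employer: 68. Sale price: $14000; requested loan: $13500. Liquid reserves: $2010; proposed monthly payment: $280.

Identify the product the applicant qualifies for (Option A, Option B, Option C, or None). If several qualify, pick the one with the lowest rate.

Option A

Total debts = (1,735 + 2,120 + 280 + 225) = 4,360; DTI = 4,360/12,200 = 35.7%.
LTV = 13,500/14,000 = 96.4%.
Reserves = 2,010/280 = 7.2 months.
Option A: score 586 ≥ 580; DTI 35.7% ≤ 38%; employment 68 ≥ 6 mo; reserves 7.2 ≥ 3 mo → qualifies.
Option B: score 586 ≥ 580; DTI 35.7% ≤ 40%; LTV 96.4% > 80%; employment 68 ≥ 18 mo → does not qualify.
Option C: score 586 < 700; DTI 35.7% ≤ 38%; LTV 96.4% ≤ 97%; employment 68 ≥ 24 mo; reserves 7.2 ≥ 4 mo → does not qualify.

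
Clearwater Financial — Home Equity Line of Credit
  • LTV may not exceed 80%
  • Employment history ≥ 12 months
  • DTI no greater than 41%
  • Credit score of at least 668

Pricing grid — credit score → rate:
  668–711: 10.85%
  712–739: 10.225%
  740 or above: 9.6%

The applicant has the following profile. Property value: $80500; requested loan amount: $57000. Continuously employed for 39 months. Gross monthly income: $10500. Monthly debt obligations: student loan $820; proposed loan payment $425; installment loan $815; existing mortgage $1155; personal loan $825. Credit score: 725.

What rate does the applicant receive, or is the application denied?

Credit score 725 ≥ 668 (meets minimum)
LTV: 57,000 ÷ 80,500 = 70.8%, within 80% cap
Total monthly debts = (820 + 425 + 815 + 1,155 + 825) = 4,040. DTI: 4,040 ÷ 10,500 = 38.5%, within the 41% cap
Employment 39 ≥ 12 months
All requirements met. Score 725 falls in the 712–739 tier → 10.225%.

Approved at 10.225%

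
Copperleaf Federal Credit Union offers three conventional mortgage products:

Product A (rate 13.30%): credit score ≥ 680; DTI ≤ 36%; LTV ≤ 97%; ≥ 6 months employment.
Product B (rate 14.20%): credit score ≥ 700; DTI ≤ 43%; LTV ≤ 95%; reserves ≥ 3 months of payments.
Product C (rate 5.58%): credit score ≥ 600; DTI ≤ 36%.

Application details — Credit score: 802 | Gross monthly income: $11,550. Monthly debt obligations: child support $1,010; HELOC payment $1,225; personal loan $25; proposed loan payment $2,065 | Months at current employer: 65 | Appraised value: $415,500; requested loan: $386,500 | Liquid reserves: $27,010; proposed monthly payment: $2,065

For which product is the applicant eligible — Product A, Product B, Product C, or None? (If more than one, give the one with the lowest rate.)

Total debts = (1,010 + 1,225 + 25 + 2,065) = 4,325; DTI = 4,325/11,550 = 37.4%.
LTV = 386,500/415,500 = 93%.
Reserves = 27,010/2,065 = 13.1 months.
Product A: score 802 ≥ 680; DTI 37.4% > 36%; LTV 93% ≤ 97%; employment 65 ≥ 6 mo → does not qualify.
Product B: score 802 ≥ 700; DTI 37.4% ≤ 43%; LTV 93% ≤ 95%; reserves 13.1 ≥ 3 mo → qualifies.
Product C: score 802 ≥ 600; DTI 37.4% > 36% → does not qualify.

Product B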